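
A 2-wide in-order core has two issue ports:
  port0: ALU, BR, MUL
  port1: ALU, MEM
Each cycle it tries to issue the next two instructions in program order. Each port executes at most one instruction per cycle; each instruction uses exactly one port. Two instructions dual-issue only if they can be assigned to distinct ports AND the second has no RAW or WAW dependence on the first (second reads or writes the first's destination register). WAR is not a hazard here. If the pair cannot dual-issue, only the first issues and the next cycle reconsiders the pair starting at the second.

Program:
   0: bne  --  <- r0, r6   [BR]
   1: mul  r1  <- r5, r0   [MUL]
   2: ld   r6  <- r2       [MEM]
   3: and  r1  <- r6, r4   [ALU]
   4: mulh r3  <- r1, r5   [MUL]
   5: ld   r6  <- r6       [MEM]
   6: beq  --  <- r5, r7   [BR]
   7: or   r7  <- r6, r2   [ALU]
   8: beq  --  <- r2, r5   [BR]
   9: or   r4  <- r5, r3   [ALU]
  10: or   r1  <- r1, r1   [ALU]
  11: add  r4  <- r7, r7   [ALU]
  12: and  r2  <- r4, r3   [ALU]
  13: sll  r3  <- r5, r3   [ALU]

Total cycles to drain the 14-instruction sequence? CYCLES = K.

CYCLES = 8

c0: i0 bne  no-port BR/MUL
c1: i1+i2 mul+ld  2-wide
c2: i3 and  RAW r1
c3: i4+i5 mulh+ld  2-wide
c4: i6+i7 beq+or  2-wide
c5: i8+i9 beq+or  2-wide
c6: i10+i11 or+add  2-wide
c7: i12+i13 and+sll  2-wide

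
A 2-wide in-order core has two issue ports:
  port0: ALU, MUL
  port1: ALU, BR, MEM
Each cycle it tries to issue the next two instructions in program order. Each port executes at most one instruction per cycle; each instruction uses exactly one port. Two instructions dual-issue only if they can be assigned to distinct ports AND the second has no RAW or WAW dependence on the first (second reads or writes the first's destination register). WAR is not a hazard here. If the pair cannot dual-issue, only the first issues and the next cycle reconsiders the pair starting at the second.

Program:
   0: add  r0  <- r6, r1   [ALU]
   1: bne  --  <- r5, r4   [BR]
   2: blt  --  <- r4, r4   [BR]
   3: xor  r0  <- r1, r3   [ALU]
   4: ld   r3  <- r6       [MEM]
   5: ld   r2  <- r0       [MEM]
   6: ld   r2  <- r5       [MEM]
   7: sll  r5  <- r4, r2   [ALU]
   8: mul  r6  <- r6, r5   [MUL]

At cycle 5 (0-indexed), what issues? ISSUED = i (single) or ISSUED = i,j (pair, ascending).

[0] i0/i1  add/bne  -- pair
[1] i2/i3  blt/xor  -- pair
[2] i4  ld  -- no-port MEM/MEM
[3] i5  ld  -- no-port MEM/MEM
[4] i6  ld  -- RAW r2
[5] i7  sll  -- RAW r5
[6] i8  mul  -- tail

ISSUED = 7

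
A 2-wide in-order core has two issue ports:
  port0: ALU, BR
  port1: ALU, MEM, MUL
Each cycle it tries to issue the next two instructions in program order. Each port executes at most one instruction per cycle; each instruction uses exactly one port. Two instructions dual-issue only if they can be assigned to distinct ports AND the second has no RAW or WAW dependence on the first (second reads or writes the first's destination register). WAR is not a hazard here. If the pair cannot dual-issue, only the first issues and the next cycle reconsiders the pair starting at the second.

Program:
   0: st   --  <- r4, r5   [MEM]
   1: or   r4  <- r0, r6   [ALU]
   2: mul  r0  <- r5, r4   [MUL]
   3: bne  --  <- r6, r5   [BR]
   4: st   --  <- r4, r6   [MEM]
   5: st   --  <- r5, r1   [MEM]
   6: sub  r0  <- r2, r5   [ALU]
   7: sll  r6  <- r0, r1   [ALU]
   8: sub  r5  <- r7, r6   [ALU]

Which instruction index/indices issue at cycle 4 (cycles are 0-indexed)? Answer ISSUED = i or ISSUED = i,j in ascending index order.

t=0 i0+i1:st/or ; pair
t=1 i2+i3:mul/bne ; pair
t=2 i4:st ; no-port MEM/MEM
t=3 i5+i6:st/sub ; pair
t=4 i7:sll ; RAW r6
t=5 i8:sub ; tail

ISSUED = 7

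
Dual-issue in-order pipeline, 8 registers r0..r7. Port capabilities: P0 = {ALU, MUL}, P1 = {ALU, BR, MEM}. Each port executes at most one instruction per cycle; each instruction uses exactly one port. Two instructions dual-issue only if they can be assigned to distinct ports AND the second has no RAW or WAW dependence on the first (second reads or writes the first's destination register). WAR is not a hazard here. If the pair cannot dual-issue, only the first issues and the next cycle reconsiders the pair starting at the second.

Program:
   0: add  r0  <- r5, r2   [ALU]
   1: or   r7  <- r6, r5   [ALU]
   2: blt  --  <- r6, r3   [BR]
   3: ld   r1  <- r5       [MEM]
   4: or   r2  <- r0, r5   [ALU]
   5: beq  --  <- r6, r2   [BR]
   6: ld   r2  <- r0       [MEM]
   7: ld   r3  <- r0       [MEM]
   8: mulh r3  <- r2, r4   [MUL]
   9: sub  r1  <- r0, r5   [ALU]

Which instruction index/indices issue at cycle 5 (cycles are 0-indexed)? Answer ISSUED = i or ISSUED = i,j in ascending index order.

ISSUED = 7

0. add.ALU or.ALU @i0+i1  | dual
1. blt.BR @i2  | no-port BR/MEM
2. ld.MEM or.ALU @i3+i4  | dual
3. beq.BR @i5  | no-port BR/MEM
4. ld.MEM @i6  | no-port MEM/MEM
5. ld.MEM @i7  | WAW r3
6. mulh.MUL sub.ALU @i8+i9  | dual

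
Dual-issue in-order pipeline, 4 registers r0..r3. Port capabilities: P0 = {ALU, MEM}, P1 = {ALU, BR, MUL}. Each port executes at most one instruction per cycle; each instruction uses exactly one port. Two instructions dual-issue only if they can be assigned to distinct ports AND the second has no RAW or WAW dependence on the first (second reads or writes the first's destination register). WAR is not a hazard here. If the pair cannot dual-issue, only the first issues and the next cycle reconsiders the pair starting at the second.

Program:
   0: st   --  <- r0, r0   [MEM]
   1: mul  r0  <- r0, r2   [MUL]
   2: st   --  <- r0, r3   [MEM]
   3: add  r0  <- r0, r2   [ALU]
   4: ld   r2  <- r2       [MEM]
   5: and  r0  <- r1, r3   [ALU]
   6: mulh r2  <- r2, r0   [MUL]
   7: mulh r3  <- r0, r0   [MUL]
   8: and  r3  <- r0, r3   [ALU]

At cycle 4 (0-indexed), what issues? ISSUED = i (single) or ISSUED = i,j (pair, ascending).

#0 head=0: st.MEM mul.MUL i0,i1 pair
#1 head=2: st.MEM add.ALU i2,i3 pair
#2 head=4: ld.MEM and.ALU i4,i5 pair
#3 head=6: mulh.MUL i6 no-port MUL/MUL
#4 head=7: mulh.MUL i7 RAW+WAW r3
#5 head=8: and.ALU i8 tail

ISSUED = 7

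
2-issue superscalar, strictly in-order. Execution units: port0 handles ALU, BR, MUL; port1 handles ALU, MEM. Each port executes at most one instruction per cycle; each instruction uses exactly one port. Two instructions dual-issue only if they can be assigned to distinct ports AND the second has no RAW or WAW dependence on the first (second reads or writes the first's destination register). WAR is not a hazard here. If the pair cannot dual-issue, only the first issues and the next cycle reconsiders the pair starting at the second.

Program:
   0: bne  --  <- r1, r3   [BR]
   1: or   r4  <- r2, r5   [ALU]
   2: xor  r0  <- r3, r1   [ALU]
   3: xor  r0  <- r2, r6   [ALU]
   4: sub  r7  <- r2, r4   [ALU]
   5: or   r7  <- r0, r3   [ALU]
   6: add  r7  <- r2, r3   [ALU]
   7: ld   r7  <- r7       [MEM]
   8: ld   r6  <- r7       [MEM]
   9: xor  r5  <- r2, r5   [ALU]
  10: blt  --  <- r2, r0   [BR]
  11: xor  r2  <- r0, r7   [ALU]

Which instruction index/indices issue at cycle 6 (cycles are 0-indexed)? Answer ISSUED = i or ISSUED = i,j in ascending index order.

ISSUED = 8,9

#0 head=0: bne.BR;or.ALU i0,i1 pair
#1 head=2: xor.ALU i2 WAW r0
#2 head=3: xor.ALU;sub.ALU i3,i4 pair
#3 head=5: or.ALU i5 WAW r7
#4 head=6: add.ALU i6 RAW+WAW r7
#5 head=7: ld.MEM i7 no-port MEM/MEM
#6 head=8: ld.MEM;xor.ALU i8,i9 pair
#7 head=10: blt.BR;xor.ALU i10,i11 pair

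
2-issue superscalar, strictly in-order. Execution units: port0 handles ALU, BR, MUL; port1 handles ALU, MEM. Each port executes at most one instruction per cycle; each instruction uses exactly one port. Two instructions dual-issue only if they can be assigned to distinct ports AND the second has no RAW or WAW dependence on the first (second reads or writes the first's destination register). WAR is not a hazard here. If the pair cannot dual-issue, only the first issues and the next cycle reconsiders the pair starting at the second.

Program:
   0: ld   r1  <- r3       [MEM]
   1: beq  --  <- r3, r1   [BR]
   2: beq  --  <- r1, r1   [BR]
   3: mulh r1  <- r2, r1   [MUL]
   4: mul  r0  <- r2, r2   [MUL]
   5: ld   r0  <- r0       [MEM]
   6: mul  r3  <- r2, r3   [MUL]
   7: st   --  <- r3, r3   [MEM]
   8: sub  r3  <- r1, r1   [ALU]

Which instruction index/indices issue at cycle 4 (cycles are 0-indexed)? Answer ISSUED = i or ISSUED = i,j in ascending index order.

#0 head=0: ld.MEM i0 RAW r1
#1 head=1: beq.BR i1 no-port BR/BR
#2 head=2: beq.BR i2 no-port BR/MUL
#3 head=3: mulh.MUL i3 no-port MUL/MUL
#4 head=4: mul.MUL i4 RAW+WAW r0
#5 head=5: ld.MEM/mul.MUL i5+i6 2-wide
#6 head=7: st.MEM/sub.ALU i7+i8 2-wide

ISSUED = 4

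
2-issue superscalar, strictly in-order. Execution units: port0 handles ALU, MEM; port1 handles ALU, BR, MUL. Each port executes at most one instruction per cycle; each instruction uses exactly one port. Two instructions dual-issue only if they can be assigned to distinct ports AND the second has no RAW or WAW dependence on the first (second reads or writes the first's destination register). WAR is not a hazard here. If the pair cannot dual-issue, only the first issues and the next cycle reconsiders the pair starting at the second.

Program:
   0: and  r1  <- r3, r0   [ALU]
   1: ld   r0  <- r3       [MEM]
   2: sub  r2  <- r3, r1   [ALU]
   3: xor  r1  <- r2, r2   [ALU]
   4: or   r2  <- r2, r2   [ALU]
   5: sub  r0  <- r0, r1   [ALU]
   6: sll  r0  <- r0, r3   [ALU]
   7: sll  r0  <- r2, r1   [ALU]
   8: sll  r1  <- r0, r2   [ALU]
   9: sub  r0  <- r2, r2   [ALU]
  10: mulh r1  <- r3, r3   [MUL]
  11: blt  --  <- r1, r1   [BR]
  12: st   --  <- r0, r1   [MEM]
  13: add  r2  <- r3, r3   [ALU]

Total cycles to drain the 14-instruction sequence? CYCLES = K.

CYCLES = 10

0. and ld @i0/i1  | dual
1. sub @i2  | RAW r2
2. xor or @i3/i4  | dual
3. sub @i5  | RAW+WAW r0
4. sll @i6  | WAW r0
5. sll @i7  | RAW r0
6. sll sub @i8/i9  | dual
7. mulh @i10  | no-port MUL/BR
8. blt st @i11/i12  | dual
9. add @i13  | tail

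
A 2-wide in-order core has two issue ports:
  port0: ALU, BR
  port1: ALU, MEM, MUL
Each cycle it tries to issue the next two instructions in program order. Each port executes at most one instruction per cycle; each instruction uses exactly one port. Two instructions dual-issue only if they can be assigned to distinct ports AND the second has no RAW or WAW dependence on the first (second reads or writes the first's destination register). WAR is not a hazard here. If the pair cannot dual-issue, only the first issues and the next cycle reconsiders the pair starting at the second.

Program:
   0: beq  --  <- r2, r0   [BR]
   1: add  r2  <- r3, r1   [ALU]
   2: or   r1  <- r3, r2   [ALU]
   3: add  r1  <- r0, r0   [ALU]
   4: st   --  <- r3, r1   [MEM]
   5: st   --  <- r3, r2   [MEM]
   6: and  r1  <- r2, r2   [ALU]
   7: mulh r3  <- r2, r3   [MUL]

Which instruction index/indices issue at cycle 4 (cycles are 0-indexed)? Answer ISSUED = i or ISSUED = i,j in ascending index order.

0. beq+add @i0/i1  | dual
1. or @i2  | WAW r1
2. add @i3  | RAW r1
3. st @i4  | no-port MEM/MEM
4. st+and @i5/i6  | dual
5. mulh @i7  | tail

ISSUED = 5,6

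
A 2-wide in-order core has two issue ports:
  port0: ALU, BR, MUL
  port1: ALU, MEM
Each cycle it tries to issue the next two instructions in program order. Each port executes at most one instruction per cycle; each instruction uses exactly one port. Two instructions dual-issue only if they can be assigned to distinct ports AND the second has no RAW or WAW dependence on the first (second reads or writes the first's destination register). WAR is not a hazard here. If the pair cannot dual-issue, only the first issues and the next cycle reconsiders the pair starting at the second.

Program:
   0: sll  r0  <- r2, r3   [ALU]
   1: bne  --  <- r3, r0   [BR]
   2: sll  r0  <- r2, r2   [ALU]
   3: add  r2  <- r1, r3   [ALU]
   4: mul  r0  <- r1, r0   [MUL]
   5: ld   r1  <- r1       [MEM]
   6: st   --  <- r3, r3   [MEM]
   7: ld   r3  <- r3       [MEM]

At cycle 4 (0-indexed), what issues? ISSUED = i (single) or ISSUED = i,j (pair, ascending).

ISSUED = 6

[0] i0  sll.ALU  -- RAW r0
[1] i1+i2  bne.BR sll.ALU  -- 2-wide
[2] i3+i4  add.ALU mul.MUL  -- 2-wide
[3] i5  ld.MEM  -- no-port MEM/MEM
[4] i6  st.MEM  -- no-port MEM/MEM
[5] i7  ld.MEM  -- tail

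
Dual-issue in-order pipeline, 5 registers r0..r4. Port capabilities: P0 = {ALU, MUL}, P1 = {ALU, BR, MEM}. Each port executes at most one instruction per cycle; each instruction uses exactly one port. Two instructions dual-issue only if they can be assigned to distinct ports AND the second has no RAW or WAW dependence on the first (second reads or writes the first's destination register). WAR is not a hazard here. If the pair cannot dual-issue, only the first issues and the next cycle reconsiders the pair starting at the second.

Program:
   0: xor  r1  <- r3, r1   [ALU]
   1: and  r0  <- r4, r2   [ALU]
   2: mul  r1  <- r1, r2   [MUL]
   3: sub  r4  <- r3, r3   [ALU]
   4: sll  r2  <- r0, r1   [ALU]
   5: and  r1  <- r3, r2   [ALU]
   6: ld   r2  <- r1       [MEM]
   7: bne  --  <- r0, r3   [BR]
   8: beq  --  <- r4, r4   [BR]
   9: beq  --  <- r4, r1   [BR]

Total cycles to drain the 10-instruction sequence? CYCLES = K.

[0] i0/i1  xor and  -- 2-wide
[1] i2/i3  mul sub  -- 2-wide
[2] i4  sll  -- RAW r2
[3] i5  and  -- RAW r1
[4] i6  ld  -- no-port MEM/BR
[5] i7  bne  -- no-port BR/BR
[6] i8  beq  -- no-port BR/BR
[7] i9  beq  -- tail

CYCLES = 8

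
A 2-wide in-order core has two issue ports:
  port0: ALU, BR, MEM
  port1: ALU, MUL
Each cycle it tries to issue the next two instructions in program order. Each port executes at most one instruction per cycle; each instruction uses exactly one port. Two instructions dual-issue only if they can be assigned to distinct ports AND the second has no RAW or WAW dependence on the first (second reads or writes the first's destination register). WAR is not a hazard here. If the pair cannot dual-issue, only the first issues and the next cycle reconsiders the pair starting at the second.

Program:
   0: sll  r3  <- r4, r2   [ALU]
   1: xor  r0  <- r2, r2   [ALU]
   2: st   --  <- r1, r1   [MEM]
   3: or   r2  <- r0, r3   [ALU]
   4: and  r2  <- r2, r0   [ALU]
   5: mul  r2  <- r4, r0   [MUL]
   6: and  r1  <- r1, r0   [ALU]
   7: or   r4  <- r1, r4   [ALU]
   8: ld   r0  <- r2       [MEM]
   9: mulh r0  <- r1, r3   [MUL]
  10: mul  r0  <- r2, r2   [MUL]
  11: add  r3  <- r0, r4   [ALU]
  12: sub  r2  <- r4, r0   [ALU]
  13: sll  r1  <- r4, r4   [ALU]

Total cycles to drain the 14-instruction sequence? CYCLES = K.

CYCLES = 9

c0: i0/i1 sll/xor  2-wide
c1: i2/i3 st/or  2-wide
c2: i4 and  WAW r2
c3: i5/i6 mul/and  2-wide
c4: i7/i8 or/ld  2-wide
c5: i9 mulh  no-port MUL/MUL
c6: i10 mul  RAW r0
c7: i11/i12 add/sub  2-wide
c8: i13 sll  tail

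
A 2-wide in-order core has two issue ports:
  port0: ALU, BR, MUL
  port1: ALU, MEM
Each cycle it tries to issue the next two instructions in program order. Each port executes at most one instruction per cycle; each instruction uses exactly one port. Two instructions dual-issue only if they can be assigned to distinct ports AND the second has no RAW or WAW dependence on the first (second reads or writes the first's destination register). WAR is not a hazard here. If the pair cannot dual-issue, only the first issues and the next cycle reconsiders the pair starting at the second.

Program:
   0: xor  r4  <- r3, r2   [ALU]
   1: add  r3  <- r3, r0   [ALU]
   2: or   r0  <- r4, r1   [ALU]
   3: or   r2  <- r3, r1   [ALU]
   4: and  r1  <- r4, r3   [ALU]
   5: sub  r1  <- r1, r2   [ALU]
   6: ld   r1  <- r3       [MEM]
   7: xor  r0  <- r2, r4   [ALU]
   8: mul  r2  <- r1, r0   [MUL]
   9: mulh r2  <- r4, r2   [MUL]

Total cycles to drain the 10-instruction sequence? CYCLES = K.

CYCLES = 7

  cy0 -> i0+i1 (xor;add) pair
  cy1 -> i2+i3 (or;or) pair
  cy2 -> i4 (and) RAW+WAW r1
  cy3 -> i5 (sub) WAW r1
  cy4 -> i6+i7 (ld;xor) pair
  cy5 -> i8 (mul) no-port MUL/MUL
  cy6 -> i9 (mulh) tail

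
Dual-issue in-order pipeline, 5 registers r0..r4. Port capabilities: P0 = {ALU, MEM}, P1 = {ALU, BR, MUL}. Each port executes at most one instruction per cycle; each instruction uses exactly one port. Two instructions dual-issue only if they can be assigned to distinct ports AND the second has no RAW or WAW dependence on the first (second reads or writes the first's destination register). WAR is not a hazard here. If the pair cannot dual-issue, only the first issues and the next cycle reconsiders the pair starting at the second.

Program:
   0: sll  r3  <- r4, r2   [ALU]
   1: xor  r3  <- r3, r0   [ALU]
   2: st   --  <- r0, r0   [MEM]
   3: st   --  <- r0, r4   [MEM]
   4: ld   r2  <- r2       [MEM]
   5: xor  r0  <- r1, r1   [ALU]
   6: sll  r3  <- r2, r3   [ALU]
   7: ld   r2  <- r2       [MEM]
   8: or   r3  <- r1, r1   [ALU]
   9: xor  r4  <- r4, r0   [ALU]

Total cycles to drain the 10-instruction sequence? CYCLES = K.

c0: i0 sll  RAW+WAW r3
c1: i1+i2 xor;st  pair
c2: i3 st  no-port MEM/MEM
c3: i4+i5 ld;xor  pair
c4: i6+i7 sll;ld  pair
c5: i8+i9 or;xor  pair

CYCLES = 6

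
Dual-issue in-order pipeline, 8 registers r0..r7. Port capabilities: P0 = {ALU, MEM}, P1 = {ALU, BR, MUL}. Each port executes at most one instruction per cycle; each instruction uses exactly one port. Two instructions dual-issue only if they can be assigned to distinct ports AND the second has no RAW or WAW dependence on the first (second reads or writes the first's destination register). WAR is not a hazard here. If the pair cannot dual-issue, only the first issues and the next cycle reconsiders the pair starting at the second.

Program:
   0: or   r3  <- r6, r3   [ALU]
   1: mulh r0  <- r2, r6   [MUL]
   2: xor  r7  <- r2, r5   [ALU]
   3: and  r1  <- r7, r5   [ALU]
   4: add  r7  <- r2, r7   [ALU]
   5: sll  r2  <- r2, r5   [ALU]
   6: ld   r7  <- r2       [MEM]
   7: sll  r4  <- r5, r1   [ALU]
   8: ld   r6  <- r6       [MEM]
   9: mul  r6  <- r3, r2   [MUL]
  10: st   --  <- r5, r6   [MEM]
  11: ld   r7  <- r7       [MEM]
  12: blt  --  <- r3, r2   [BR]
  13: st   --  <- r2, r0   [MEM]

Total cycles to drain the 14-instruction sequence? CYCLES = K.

CYCLES = 10

0. or;mulh @i0+i1  | dual
1. xor @i2  | RAW r7
2. and;add @i3+i4  | dual
3. sll @i5  | RAW r2
4. ld;sll @i6+i7  | dual
5. ld @i8  | WAW r6
6. mul @i9  | RAW r6
7. st @i10  | no-port MEM/MEM
8. ld;blt @i11+i12  | dual
9. st @i13  | tail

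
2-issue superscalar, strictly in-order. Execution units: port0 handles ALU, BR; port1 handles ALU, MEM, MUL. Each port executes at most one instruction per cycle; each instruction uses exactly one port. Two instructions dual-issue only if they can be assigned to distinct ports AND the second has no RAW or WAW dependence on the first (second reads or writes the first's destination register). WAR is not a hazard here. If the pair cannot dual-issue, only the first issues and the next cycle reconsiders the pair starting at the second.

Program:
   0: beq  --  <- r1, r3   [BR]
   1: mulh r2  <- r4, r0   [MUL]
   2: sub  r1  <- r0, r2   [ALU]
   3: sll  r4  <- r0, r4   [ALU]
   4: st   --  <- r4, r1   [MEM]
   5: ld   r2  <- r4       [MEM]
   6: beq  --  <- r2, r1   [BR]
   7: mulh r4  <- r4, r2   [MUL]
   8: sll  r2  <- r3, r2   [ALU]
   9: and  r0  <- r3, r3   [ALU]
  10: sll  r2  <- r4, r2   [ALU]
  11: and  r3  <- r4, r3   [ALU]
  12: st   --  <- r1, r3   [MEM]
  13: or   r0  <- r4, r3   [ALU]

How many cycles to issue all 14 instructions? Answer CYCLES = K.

t=0 i0&i1:beq;mulh ; pair
t=1 i2&i3:sub;sll ; pair
t=2 i4:st ; no-port MEM/MEM
t=3 i5:ld ; RAW r2
t=4 i6&i7:beq;mulh ; pair
t=5 i8&i9:sll;and ; pair
t=6 i10&i11:sll;and ; pair
t=7 i12&i13:st;or ; pair

CYCLES = 8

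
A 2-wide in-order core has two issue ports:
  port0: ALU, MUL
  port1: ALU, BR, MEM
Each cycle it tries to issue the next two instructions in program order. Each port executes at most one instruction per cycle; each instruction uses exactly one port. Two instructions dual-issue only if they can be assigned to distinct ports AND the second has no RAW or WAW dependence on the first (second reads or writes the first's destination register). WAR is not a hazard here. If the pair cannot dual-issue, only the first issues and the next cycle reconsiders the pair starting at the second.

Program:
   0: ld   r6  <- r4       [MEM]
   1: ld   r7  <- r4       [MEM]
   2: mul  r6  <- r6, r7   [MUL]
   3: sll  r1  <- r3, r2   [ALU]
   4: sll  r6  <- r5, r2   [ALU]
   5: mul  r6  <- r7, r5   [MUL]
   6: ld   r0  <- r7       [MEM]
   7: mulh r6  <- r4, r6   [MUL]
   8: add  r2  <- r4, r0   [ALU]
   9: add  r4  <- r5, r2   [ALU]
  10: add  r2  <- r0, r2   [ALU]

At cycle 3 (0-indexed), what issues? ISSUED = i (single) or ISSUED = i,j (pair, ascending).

  cy0 -> i0 (ld.MEM) no-port MEM/MEM
  cy1 -> i1 (ld.MEM) RAW r7
  cy2 -> i2&i3 (mul.MUL;sll.ALU) 2-wide
  cy3 -> i4 (sll.ALU) WAW r6
  cy4 -> i5&i6 (mul.MUL;ld.MEM) 2-wide
  cy5 -> i7&i8 (mulh.MUL;add.ALU) 2-wide
  cy6 -> i9&i10 (add.ALU;add.ALU) 2-wide

ISSUED = 4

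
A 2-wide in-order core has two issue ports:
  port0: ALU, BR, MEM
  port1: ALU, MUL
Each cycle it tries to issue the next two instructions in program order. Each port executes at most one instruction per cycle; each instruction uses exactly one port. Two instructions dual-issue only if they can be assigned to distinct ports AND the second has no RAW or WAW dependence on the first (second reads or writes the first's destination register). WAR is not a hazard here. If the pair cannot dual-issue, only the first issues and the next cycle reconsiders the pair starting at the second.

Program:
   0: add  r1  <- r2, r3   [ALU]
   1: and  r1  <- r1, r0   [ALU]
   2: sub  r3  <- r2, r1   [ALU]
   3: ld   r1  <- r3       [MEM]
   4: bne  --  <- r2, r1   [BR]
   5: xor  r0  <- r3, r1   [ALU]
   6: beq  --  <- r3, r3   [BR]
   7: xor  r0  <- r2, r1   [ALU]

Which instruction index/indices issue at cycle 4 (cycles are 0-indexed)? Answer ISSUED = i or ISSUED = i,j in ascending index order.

ISSUED = 4,5

[0] i0  add  -- RAW+WAW r1
[1] i1  and  -- RAW r1
[2] i2  sub  -- RAW r3
[3] i3  ld  -- no-port MEM/BR
[4] i4/i5  bne xor  -- pair
[5] i6/i7  beq xor  -- pair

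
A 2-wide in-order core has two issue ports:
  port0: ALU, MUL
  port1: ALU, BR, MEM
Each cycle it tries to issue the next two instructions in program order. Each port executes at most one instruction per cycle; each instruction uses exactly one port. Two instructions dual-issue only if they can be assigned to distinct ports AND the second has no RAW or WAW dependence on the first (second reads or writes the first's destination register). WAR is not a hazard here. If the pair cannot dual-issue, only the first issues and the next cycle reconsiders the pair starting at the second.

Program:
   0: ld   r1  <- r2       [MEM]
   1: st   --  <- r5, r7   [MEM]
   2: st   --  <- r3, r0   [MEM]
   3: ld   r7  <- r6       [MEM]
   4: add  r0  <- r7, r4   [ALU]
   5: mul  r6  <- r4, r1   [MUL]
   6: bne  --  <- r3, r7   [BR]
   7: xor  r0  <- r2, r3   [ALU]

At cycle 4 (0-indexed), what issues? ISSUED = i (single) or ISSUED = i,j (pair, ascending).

ISSUED = 4,5

[0] i0  ld  -- no-port MEM/MEM
[1] i1  st  -- no-port MEM/MEM
[2] i2  st  -- no-port MEM/MEM
[3] i3  ld  -- RAW r7
[4] i4+i5  add;mul  -- dual
[5] i6+i7  bne;xor  -- dual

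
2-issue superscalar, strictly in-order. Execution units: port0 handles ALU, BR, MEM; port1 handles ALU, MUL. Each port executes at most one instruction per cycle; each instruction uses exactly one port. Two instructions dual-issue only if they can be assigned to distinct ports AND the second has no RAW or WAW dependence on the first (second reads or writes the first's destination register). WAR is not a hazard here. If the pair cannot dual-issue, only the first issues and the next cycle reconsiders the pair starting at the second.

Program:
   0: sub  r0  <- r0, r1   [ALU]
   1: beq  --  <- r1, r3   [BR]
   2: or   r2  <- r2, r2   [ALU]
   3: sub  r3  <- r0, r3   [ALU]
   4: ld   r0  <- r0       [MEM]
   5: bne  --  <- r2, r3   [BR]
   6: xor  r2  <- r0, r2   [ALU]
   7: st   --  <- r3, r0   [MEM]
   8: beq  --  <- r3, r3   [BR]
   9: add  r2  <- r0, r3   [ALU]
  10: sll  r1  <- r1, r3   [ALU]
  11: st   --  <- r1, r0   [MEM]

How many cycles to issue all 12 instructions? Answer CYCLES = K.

CYCLES = 8

c0: i0,i1 sub.ALU+beq.BR  2-wide
c1: i2,i3 or.ALU+sub.ALU  2-wide
c2: i4 ld.MEM  no-port MEM/BR
c3: i5,i6 bne.BR+xor.ALU  2-wide
c4: i7 st.MEM  no-port MEM/BR
c5: i8,i9 beq.BR+add.ALU  2-wide
c6: i10 sll.ALU  RAW r1
c7: i11 st.MEM  tail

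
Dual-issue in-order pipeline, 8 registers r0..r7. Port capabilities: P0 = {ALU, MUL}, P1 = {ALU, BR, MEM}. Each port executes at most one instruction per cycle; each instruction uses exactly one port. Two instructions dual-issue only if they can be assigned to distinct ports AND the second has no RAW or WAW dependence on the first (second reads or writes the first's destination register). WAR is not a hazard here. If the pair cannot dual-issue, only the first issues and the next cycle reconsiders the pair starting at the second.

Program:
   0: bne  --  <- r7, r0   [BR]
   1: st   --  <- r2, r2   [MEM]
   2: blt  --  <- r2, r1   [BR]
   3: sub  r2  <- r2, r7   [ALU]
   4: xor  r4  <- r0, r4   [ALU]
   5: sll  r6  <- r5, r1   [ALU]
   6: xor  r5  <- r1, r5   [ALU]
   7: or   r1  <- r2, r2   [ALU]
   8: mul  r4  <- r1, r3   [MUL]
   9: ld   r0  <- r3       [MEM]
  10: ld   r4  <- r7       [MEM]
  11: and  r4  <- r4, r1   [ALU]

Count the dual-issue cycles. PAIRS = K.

PAIRS = 4

#0 head=0: bne i0 no-port BR/MEM
#1 head=1: st i1 no-port MEM/BR
#2 head=2: blt sub i2,i3 2-wide
#3 head=4: xor sll i4,i5 2-wide
#4 head=6: xor or i6,i7 2-wide
#5 head=8: mul ld i8,i9 2-wide
#6 head=10: ld i10 RAW+WAW r4
#7 head=11: and i11 tail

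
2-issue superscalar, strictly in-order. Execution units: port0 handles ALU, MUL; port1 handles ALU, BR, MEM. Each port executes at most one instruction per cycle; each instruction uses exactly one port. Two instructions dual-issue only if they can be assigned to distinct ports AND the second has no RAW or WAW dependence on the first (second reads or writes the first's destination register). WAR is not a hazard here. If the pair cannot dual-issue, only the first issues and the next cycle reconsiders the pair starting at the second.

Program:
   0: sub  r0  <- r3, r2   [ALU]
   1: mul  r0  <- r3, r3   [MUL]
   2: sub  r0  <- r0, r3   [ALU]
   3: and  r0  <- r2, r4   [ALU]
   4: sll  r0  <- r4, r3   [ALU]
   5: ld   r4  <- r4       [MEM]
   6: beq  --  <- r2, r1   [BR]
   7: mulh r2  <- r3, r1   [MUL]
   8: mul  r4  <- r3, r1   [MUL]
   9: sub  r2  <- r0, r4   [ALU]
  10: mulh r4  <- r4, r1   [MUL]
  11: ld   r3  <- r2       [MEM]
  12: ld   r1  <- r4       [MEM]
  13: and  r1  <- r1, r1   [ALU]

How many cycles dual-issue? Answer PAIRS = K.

  cy0 -> i0 (sub.ALU) WAW r0
  cy1 -> i1 (mul.MUL) RAW+WAW r0
  cy2 -> i2 (sub.ALU) WAW r0
  cy3 -> i3 (and.ALU) WAW r0
  cy4 -> i4+i5 (sll.ALU;ld.MEM) 2-wide
  cy5 -> i6+i7 (beq.BR;mulh.MUL) 2-wide
  cy6 -> i8 (mul.MUL) RAW r4
  cy7 -> i9+i10 (sub.ALU;mulh.MUL) 2-wide
  cy8 -> i11 (ld.MEM) no-port MEM/MEM
  cy9 -> i12 (ld.MEM) RAW+WAW r1
  cy10 -> i13 (and.ALU) tail

PAIRS = 3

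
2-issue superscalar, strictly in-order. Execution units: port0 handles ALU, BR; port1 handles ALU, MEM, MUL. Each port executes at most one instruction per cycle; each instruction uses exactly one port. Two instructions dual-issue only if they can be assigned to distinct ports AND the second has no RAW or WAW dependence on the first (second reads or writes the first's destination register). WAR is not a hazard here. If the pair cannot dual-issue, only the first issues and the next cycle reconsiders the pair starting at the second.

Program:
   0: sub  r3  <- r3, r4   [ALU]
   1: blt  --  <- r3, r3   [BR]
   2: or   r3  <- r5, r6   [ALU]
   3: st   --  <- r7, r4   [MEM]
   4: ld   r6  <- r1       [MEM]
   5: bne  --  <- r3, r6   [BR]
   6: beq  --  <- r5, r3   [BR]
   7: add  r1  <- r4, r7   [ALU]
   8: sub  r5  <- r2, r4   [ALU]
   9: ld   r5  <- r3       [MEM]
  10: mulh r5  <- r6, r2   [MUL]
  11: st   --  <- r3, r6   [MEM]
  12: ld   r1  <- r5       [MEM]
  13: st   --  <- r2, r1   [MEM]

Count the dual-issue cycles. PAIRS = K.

  cy0 -> i0 (sub) RAW r3
  cy1 -> i1+i2 (blt+or) pair
  cy2 -> i3 (st) no-port MEM/MEM
  cy3 -> i4 (ld) RAW r6
  cy4 -> i5 (bne) no-port BR/BR
  cy5 -> i6+i7 (beq+add) pair
  cy6 -> i8 (sub) WAW r5
  cy7 -> i9 (ld) no-port MEM/MUL
  cy8 -> i10 (mulh) no-port MUL/MEM
  cy9 -> i11 (st) no-port MEM/MEM
  cy10 -> i12 (ld) no-port MEM/MEM
  cy11 -> i13 (st) tail

PAIRS = 2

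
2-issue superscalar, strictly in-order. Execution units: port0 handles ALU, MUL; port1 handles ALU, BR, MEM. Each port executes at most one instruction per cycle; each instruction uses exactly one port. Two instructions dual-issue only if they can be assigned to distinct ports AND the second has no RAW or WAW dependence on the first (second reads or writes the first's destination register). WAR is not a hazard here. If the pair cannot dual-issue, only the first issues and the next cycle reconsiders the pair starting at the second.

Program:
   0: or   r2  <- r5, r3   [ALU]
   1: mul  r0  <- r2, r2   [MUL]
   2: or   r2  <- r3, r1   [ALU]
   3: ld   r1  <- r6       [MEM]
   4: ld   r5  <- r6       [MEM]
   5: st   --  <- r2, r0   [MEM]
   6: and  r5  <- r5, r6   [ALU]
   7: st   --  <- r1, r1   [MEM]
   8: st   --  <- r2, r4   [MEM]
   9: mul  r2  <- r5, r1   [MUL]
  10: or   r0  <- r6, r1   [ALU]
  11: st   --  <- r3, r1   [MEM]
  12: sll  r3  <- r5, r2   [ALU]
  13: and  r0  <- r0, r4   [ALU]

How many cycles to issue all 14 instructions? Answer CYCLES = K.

CYCLES = 9

  cy0 -> i0 (or) RAW r2
  cy1 -> i1+i2 (mul+or) pair
  cy2 -> i3 (ld) no-port MEM/MEM
  cy3 -> i4 (ld) no-port MEM/MEM
  cy4 -> i5+i6 (st+and) pair
  cy5 -> i7 (st) no-port MEM/MEM
  cy6 -> i8+i9 (st+mul) pair
  cy7 -> i10+i11 (or+st) pair
  cy8 -> i12+i13 (sll+and) pair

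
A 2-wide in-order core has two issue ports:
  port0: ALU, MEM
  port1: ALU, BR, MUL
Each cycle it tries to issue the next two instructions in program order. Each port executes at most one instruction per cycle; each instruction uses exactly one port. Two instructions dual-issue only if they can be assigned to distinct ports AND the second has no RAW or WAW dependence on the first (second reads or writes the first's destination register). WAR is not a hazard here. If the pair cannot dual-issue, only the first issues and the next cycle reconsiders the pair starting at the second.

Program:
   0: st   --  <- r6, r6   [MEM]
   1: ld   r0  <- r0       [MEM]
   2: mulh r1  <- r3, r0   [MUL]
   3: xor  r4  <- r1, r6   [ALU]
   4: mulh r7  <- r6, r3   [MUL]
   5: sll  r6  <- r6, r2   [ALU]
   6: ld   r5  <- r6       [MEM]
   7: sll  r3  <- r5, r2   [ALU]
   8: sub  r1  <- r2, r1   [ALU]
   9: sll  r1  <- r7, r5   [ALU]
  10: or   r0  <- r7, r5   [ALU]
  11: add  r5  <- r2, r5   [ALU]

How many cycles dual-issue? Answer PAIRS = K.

PAIRS = 3

  cy0 -> i0 (st.MEM) no-port MEM/MEM
  cy1 -> i1 (ld.MEM) RAW r0
  cy2 -> i2 (mulh.MUL) RAW r1
  cy3 -> i3/i4 (xor.ALU+mulh.MUL) dual
  cy4 -> i5 (sll.ALU) RAW r6
  cy5 -> i6 (ld.MEM) RAW r5
  cy6 -> i7/i8 (sll.ALU+sub.ALU) dual
  cy7 -> i9/i10 (sll.ALU+or.ALU) dual
  cy8 -> i11 (add.ALU) tail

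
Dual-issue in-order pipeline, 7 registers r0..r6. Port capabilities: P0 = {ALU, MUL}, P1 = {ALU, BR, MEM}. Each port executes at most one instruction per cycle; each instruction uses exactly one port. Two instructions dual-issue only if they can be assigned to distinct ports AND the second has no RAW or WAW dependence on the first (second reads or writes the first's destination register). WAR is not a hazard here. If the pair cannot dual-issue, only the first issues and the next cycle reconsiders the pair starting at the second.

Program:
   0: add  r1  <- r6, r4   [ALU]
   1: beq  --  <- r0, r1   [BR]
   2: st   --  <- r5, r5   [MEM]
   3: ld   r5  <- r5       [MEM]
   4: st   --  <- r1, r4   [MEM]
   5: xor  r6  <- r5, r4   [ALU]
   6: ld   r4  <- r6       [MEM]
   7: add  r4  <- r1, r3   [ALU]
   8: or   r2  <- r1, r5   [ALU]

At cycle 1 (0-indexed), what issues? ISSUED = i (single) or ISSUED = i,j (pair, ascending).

  cy0 -> i0 (add) RAW r1
  cy1 -> i1 (beq) no-port BR/MEM
  cy2 -> i2 (st) no-port MEM/MEM
  cy3 -> i3 (ld) no-port MEM/MEM
  cy4 -> i4&i5 (st/xor) dual
  cy5 -> i6 (ld) WAW r4
  cy6 -> i7&i8 (add/or) dual

ISSUED = 1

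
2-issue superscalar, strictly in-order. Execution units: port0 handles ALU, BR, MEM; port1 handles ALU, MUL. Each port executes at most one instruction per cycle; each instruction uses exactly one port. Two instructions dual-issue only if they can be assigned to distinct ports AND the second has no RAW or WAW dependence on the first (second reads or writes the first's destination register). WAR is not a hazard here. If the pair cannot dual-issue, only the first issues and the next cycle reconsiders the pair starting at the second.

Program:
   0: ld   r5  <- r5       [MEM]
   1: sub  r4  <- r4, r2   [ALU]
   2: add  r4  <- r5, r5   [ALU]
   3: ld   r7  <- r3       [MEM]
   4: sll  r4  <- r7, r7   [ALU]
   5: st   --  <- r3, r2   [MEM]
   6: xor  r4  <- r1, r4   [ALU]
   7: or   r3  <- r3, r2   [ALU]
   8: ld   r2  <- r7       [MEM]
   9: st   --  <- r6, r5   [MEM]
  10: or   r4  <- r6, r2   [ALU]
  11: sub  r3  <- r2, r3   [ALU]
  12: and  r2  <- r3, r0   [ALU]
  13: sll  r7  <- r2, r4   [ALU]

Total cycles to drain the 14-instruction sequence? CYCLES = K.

[0] i0/i1  ld+sub  -- dual
[1] i2/i3  add+ld  -- dual
[2] i4/i5  sll+st  -- dual
[3] i6/i7  xor+or  -- dual
[4] i8  ld  -- no-port MEM/MEM
[5] i9/i10  st+or  -- dual
[6] i11  sub  -- RAW r3
[7] i12  and  -- RAW r2
[8] i13  sll  -- tail

CYCLES = 9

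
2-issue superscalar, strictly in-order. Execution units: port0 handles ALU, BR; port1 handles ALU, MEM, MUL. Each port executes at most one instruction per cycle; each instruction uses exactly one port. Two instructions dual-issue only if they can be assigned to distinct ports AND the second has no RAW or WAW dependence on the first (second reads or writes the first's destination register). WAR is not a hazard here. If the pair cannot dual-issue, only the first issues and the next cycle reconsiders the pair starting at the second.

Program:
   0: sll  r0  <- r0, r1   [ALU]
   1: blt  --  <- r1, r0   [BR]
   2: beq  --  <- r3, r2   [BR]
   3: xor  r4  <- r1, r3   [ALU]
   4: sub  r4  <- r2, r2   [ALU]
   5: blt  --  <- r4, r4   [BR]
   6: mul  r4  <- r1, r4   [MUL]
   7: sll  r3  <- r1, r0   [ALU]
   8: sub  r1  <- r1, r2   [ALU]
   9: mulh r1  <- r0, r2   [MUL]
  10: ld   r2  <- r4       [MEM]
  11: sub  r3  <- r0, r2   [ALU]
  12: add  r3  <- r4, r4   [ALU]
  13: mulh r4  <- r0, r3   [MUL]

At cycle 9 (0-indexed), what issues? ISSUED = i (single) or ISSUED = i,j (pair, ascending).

ISSUED = 12

0. sll @i0  | RAW r0
1. blt @i1  | no-port BR/BR
2. beq+xor @i2,i3  | 2-wide
3. sub @i4  | RAW r4
4. blt+mul @i5,i6  | 2-wide
5. sll+sub @i7,i8  | 2-wide
6. mulh @i9  | no-port MUL/MEM
7. ld @i10  | RAW r2
8. sub @i11  | WAW r3
9. add @i12  | RAW r3
10. mulh @i13  | tail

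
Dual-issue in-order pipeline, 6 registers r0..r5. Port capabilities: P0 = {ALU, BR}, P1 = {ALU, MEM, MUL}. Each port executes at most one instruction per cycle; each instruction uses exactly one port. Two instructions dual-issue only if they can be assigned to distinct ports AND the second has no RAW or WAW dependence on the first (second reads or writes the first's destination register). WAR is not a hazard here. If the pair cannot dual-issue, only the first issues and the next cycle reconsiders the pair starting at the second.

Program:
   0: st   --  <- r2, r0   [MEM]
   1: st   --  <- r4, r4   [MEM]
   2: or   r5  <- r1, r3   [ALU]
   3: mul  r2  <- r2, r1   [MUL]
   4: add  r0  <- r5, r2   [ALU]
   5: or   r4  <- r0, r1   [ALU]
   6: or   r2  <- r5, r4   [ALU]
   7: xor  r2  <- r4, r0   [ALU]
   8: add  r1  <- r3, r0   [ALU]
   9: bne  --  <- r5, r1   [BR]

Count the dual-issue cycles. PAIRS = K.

0. st @i0  | no-port MEM/MEM
1. st+or @i1/i2  | dual
2. mul @i3  | RAW r2
3. add @i4  | RAW r0
4. or @i5  | RAW r4
5. or @i6  | WAW r2
6. xor+add @i7/i8  | dual
7. bne @i9  | tail

PAIRS = 2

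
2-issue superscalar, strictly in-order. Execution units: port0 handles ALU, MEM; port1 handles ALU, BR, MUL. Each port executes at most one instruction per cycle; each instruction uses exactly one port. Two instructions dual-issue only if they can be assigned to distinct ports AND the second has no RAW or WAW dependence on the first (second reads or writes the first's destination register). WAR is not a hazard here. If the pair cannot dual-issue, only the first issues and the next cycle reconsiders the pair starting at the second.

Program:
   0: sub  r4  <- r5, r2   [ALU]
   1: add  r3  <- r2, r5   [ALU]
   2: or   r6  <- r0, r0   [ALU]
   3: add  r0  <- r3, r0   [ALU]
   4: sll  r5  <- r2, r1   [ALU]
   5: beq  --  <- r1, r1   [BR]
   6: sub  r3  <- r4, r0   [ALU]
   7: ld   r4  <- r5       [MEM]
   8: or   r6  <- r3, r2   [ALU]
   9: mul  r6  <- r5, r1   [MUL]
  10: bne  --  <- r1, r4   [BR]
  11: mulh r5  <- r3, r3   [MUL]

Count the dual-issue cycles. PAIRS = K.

PAIRS = 4

#0 head=0: sub.ALU+add.ALU i0+i1 pair
#1 head=2: or.ALU+add.ALU i2+i3 pair
#2 head=4: sll.ALU+beq.BR i4+i5 pair
#3 head=6: sub.ALU+ld.MEM i6+i7 pair
#4 head=8: or.ALU i8 WAW r6
#5 head=9: mul.MUL i9 no-port MUL/BR
#6 head=10: bne.BR i10 no-port BR/MUL
#7 head=11: mulh.MUL i11 tail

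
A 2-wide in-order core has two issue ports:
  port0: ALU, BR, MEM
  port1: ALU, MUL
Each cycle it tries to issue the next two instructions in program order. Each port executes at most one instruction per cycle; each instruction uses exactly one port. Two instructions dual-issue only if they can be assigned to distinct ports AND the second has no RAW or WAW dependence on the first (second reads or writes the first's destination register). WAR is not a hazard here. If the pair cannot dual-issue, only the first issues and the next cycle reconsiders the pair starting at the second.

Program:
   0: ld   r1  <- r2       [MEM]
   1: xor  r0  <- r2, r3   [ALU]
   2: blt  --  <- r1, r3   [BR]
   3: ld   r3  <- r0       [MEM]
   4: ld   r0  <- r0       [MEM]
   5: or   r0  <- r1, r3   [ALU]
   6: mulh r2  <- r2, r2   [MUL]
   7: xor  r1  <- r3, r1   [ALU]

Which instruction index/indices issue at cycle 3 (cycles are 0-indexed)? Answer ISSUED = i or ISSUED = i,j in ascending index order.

[0] i0/i1  ld xor  -- 2-wide
[1] i2  blt  -- no-port BR/MEM
[2] i3  ld  -- no-port MEM/MEM
[3] i4  ld  -- WAW r0
[4] i5/i6  or mulh  -- 2-wide
[5] i7  xor  -- tail

ISSUED = 4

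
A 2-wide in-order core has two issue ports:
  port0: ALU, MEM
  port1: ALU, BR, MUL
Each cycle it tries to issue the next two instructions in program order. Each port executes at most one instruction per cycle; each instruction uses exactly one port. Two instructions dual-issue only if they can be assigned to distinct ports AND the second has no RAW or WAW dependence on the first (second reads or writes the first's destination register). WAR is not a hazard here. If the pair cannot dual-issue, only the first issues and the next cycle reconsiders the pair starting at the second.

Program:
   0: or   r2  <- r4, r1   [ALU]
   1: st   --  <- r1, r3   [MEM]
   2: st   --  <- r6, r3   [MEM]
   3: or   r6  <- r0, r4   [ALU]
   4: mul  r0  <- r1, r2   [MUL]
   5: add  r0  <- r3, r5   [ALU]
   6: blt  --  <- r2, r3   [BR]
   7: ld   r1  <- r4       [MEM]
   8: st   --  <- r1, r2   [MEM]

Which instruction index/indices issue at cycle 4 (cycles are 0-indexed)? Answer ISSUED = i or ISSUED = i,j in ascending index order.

t=0 i0&i1:or.ALU+st.MEM ; pair
t=1 i2&i3:st.MEM+or.ALU ; pair
t=2 i4:mul.MUL ; WAW r0
t=3 i5&i6:add.ALU+blt.BR ; pair
t=4 i7:ld.MEM ; no-port MEM/MEM
t=5 i8:st.MEM ; tail

ISSUED = 7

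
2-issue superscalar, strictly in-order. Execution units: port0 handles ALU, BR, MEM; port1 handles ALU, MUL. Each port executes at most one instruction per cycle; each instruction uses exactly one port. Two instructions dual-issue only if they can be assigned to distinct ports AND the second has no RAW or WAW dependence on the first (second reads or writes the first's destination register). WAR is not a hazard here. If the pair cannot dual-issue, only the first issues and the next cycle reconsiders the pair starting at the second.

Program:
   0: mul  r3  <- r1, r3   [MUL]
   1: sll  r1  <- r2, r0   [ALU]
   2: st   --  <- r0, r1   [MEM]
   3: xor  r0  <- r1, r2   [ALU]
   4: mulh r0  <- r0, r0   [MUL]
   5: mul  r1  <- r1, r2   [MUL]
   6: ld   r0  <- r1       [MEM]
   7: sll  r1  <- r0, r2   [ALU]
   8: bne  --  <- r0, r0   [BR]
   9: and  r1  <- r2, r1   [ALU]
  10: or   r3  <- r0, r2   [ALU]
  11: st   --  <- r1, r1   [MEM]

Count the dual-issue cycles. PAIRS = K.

  cy0 -> i0,i1 (mul.MUL/sll.ALU) pair
  cy1 -> i2,i3 (st.MEM/xor.ALU) pair
  cy2 -> i4 (mulh.MUL) no-port MUL/MUL
  cy3 -> i5 (mul.MUL) RAW r1
  cy4 -> i6 (ld.MEM) RAW r0
  cy5 -> i7,i8 (sll.ALU/bne.BR) pair
  cy6 -> i9,i10 (and.ALU/or.ALU) pair
  cy7 -> i11 (st.MEM) tail

PAIRS = 4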